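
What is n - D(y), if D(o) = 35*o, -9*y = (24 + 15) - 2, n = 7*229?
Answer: 15722/9 ≈ 1746.9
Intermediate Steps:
n = 1603
y = -37/9 (y = -((24 + 15) - 2)/9 = -(39 - 2)/9 = -⅑*37 = -37/9 ≈ -4.1111)
n - D(y) = 1603 - 35*(-37)/9 = 1603 - 1*(-1295/9) = 1603 + 1295/9 = 15722/9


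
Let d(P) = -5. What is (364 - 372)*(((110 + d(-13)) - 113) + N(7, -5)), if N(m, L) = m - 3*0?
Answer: 8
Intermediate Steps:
N(m, L) = m (N(m, L) = m + 0 = m)
(364 - 372)*(((110 + d(-13)) - 113) + N(7, -5)) = (364 - 372)*(((110 - 5) - 113) + 7) = -8*((105 - 113) + 7) = -8*(-8 + 7) = -8*(-1) = 8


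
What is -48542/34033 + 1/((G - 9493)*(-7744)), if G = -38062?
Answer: -17876364254607/12533194055360 ≈ -1.4263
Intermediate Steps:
-48542/34033 + 1/((G - 9493)*(-7744)) = -48542/34033 + 1/(-38062 - 9493*(-7744)) = -48542*1/34033 - 1/7744/(-47555) = -48542/34033 - 1/47555*(-1/7744) = -48542/34033 + 1/368265920 = -17876364254607/12533194055360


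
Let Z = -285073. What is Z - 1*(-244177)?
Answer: -40896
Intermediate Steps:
Z - 1*(-244177) = -285073 - 1*(-244177) = -285073 + 244177 = -40896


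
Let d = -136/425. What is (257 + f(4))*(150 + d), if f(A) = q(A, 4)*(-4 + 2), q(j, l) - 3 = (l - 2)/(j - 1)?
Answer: 2802758/75 ≈ 37370.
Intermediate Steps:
q(j, l) = 3 + (-2 + l)/(-1 + j) (q(j, l) = 3 + (l - 2)/(j - 1) = 3 + (-2 + l)/(-1 + j))
f(A) = -2*(-1 + 3*A)/(-1 + A) (f(A) = ((-5 + 4 + 3*A)/(-1 + A))*(-4 + 2) = ((-1 + 3*A)/(-1 + A))*(-2) = -2*(-1 + 3*A)/(-1 + A))
d = -8/25 (d = -136*1/425 = -8/25 ≈ -0.32000)
(257 + f(4))*(150 + d) = (257 + 2*(1 - 3*4)/(-1 + 4))*(150 - 8/25) = (257 + 2*(1 - 12)/3)*(3742/25) = (257 + 2*(⅓)*(-11))*(3742/25) = (257 - 22/3)*(3742/25) = (749/3)*(3742/25) = 2802758/75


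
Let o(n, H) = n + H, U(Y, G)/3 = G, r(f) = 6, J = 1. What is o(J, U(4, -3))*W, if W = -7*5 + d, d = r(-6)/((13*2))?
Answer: 3616/13 ≈ 278.15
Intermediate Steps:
U(Y, G) = 3*G
d = 3/13 (d = 6/((13*2)) = 6/26 = 6*(1/26) = 3/13 ≈ 0.23077)
o(n, H) = H + n
W = -452/13 (W = -7*5 + 3/13 = -35 + 3/13 = -452/13 ≈ -34.769)
o(J, U(4, -3))*W = (3*(-3) + 1)*(-452/13) = (-9 + 1)*(-452/13) = -8*(-452/13) = 3616/13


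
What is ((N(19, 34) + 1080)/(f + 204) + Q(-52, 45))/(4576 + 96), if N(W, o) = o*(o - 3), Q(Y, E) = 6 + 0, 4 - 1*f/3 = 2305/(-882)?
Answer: 511125/153729824 ≈ 0.0033248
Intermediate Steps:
f = 5833/294 (f = 12 - 6915/(-882) = 12 - 6915*(-1)/882 = 12 - 3*(-2305/882) = 12 + 2305/294 = 5833/294 ≈ 19.840)
Q(Y, E) = 6
N(W, o) = o*(-3 + o)
((N(19, 34) + 1080)/(f + 204) + Q(-52, 45))/(4576 + 96) = ((34*(-3 + 34) + 1080)/(5833/294 + 204) + 6)/(4576 + 96) = ((34*31 + 1080)/(65809/294) + 6)/4672 = ((1054 + 1080)*(294/65809) + 6)*(1/4672) = (2134*(294/65809) + 6)*(1/4672) = (627396/65809 + 6)*(1/4672) = (1022250/65809)*(1/4672) = 511125/153729824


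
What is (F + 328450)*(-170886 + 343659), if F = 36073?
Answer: 62979732279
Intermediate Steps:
(F + 328450)*(-170886 + 343659) = (36073 + 328450)*(-170886 + 343659) = 364523*172773 = 62979732279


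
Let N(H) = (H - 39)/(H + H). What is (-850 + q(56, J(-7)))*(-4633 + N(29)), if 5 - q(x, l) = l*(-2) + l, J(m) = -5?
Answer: 114207700/29 ≈ 3.9382e+6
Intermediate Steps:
q(x, l) = 5 + l (q(x, l) = 5 - (l*(-2) + l) = 5 - (-2*l + l) = 5 - (-1)*l = 5 + l)
N(H) = (-39 + H)/(2*H) (N(H) = (-39 + H)/((2*H)) = (-39 + H)*(1/(2*H)) = (-39 + H)/(2*H))
(-850 + q(56, J(-7)))*(-4633 + N(29)) = (-850 + (5 - 5))*(-4633 + (½)*(-39 + 29)/29) = (-850 + 0)*(-4633 + (½)*(1/29)*(-10)) = -850*(-4633 - 5/29) = -850*(-134362/29) = 114207700/29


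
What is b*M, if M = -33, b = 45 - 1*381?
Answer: 11088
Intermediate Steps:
b = -336 (b = 45 - 381 = -336)
b*M = -336*(-33) = 11088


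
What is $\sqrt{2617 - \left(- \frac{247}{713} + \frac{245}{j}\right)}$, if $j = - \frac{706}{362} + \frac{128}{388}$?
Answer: $\frac{\sqrt{126567511065656761}}{6761379} \approx 52.617$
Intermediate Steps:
$j = - \frac{28449}{17557}$ ($j = \left(-706\right) \frac{1}{362} + 128 \cdot \frac{1}{388} = - \frac{353}{181} + \frac{32}{97} = - \frac{28449}{17557} \approx -1.6204$)
$\sqrt{2617 - \left(- \frac{247}{713} + \frac{245}{j}\right)} = \sqrt{2617 - \left(- \frac{4301465}{28449} - \frac{247}{713}\right)} = \sqrt{2617 - - \frac{3073971448}{20284137}} = \sqrt{2617 + \left(\frac{247}{713} + \frac{4301465}{28449}\right)} = \sqrt{2617 + \frac{3073971448}{20284137}} = \sqrt{\frac{56157557977}{20284137}} = \frac{\sqrt{126567511065656761}}{6761379}$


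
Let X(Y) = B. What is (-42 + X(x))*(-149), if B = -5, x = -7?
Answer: 7003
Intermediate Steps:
X(Y) = -5
(-42 + X(x))*(-149) = (-42 - 5)*(-149) = -47*(-149) = 7003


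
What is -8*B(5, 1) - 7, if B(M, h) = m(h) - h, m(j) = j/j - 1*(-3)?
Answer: -31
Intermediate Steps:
m(j) = 4 (m(j) = 1 + 3 = 4)
B(M, h) = 4 - h
-8*B(5, 1) - 7 = -8*(4 - 1*1) - 7 = -8*(4 - 1) - 7 = -8*3 - 7 = -24 - 7 = -31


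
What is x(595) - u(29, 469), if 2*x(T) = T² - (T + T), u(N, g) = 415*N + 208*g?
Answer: 133661/2 ≈ 66831.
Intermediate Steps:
u(N, g) = 208*g + 415*N
x(T) = T²/2 - T (x(T) = (T² - (T + T))/2 = (T² - 2*T)/2 = T²/2 - T)
x(595) - u(29, 469) = (½)*595*(-2 + 595) - (208*469 + 415*29) = (½)*595*593 - (97552 + 12035) = 352835/2 - 1*109587 = 352835/2 - 109587 = 133661/2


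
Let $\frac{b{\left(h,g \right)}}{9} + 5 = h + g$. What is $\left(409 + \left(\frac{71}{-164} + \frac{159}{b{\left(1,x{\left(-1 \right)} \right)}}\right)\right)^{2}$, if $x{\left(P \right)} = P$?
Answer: $\frac{992779082689}{6051600} \approx 1.6405 \cdot 10^{5}$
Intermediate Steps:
$b{\left(h,g \right)} = -45 + 9 g + 9 h$ ($b{\left(h,g \right)} = -45 + 9 \left(h + g\right) = -45 + 9 \left(g + h\right) = -45 + \left(9 g + 9 h\right) = -45 + 9 g + 9 h$)
$\left(409 + \left(\frac{71}{-164} + \frac{159}{b{\left(1,x{\left(-1 \right)} \right)}}\right)\right)^{2} = \left(409 + \left(\frac{71}{-164} + \frac{159}{-45 + 9 \left(-1\right) + 9 \cdot 1}\right)\right)^{2} = \left(409 + \left(71 \left(- \frac{1}{164}\right) + \frac{159}{-45 - 9 + 9}\right)\right)^{2} = \left(409 + \left(- \frac{71}{164} + \frac{159}{-45}\right)\right)^{2} = \left(409 + \left(- \frac{71}{164} + 159 \left(- \frac{1}{45}\right)\right)\right)^{2} = \left(409 - \frac{9757}{2460}\right)^{2} = \left(\frac{996383}{2460}\right)^{2} = \frac{992779082689}{6051600}$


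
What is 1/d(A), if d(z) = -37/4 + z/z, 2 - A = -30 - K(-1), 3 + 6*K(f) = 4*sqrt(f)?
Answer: -4/33 ≈ -0.12121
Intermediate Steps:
K(f) = -1/2 + 2*sqrt(f)/3 (K(f) = -1/2 + (4*sqrt(f))/6 = -1/2 + 2*sqrt(f)/3)
A = 63/2 + 2*I/3 (A = 2 - (-30 - (-1/2 + 2*sqrt(-1)/3)) = 2 - (-30 - (-1/2 + 2*I/3)) = 2 - (-30 + (1/2 - 2*I/3)) = 2 - (-59/2 - 2*I/3) = 2 + (59/2 + 2*I/3) = 63/2 + 2*I/3 ≈ 31.5 + 0.66667*I)
d(z) = -33/4 (d(z) = -37*1/4 + 1 = -37/4 + 1 = -33/4)
1/d(A) = 1/(-33/4) = -4/33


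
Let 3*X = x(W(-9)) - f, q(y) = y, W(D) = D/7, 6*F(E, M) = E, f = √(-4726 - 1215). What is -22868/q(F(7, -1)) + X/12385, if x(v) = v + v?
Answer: -1699321086/86695 - I*√5941/37155 ≈ -19601.0 - 0.0020745*I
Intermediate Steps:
f = I*√5941 (f = √(-5941) = I*√5941 ≈ 77.078*I)
F(E, M) = E/6
W(D) = D/7 (W(D) = D*(⅐) = D/7)
x(v) = 2*v
X = -6/7 - I*√5941/3 (X = (2*((⅐)*(-9)) - I*√5941)/3 = (2*(-9/7) - I*√5941)/3 = (-18/7 - I*√5941)/3 = -6/7 - I*√5941/3 ≈ -0.85714 - 25.693*I)
-22868/q(F(7, -1)) + X/12385 = -22868/((⅙)*7) + (-6/7 - I*√5941/3)/12385 = -22868/7/6 + (-6/7 - I*√5941/3)*(1/12385) = -22868*6/7 + (-6/86695 - I*√5941/37155) = -137208/7 + (-6/86695 - I*√5941/37155) = -1699321086/86695 - I*√5941/37155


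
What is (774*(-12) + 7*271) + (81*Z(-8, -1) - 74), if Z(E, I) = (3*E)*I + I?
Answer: -5602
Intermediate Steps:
Z(E, I) = I + 3*E*I (Z(E, I) = 3*E*I + I = I + 3*E*I)
(774*(-12) + 7*271) + (81*Z(-8, -1) - 74) = (774*(-12) + 7*271) + (81*(-(1 + 3*(-8))) - 74) = (-9288 + 1897) + (81*(-(1 - 24)) - 74) = -7391 + (81*(-1*(-23)) - 74) = -7391 + (81*23 - 74) = -7391 + (1863 - 74) = -7391 + 1789 = -5602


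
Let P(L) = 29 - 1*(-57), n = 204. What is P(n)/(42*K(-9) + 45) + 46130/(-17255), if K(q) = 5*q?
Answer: -2474108/909585 ≈ -2.7200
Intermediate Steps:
P(L) = 86 (P(L) = 29 + 57 = 86)
P(n)/(42*K(-9) + 45) + 46130/(-17255) = 86/(42*(5*(-9)) + 45) + 46130/(-17255) = 86/(42*(-45) + 45) + 46130*(-1/17255) = 86/(-1890 + 45) - 1318/493 = 86/(-1845) - 1318/493 = 86*(-1/1845) - 1318/493 = -86/1845 - 1318/493 = -2474108/909585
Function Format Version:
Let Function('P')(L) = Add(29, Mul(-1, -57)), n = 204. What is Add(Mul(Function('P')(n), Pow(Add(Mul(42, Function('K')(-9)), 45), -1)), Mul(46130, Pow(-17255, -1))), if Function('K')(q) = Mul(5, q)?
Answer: Rational(-2474108, 909585) ≈ -2.7200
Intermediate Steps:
Function('P')(L) = 86 (Function('P')(L) = Add(29, 57) = 86)
Add(Mul(Function('P')(n), Pow(Add(Mul(42, Function('K')(-9)), 45), -1)), Mul(46130, Pow(-17255, -1))) = Add(Mul(86, Pow(Add(Mul(42, Mul(5, -9)), 45), -1)), Mul(46130, Pow(-17255, -1))) = Add(Mul(86, Pow(Add(Mul(42, -45), 45), -1)), Mul(46130, Rational(-1, 17255))) = Add(Mul(86, Pow(Add(-1890, 45), -1)), Rational(-1318, 493)) = Add(Mul(86, Pow(-1845, -1)), Rational(-1318, 493)) = Add(Mul(86, Rational(-1, 1845)), Rational(-1318, 493)) = Add(Rational(-86, 1845), Rational(-1318, 493)) = Rational(-2474108, 909585)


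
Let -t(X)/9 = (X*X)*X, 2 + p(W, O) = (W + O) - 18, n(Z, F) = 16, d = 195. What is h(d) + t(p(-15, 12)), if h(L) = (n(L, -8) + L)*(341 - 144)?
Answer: 151070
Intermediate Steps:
p(W, O) = -20 + O + W (p(W, O) = -2 + ((W + O) - 18) = -2 + ((O + W) - 18) = -2 + (-18 + O + W) = -20 + O + W)
t(X) = -9*X³ (t(X) = -9*X*X*X = -9*X²*X = -9*X³)
h(L) = 3152 + 197*L (h(L) = (16 + L)*(341 - 144) = (16 + L)*197 = 3152 + 197*L)
h(d) + t(p(-15, 12)) = (3152 + 197*195) - 9*(-20 + 12 - 15)³ = (3152 + 38415) - 9*(-23)³ = 41567 - 9*(-12167) = 41567 + 109503 = 151070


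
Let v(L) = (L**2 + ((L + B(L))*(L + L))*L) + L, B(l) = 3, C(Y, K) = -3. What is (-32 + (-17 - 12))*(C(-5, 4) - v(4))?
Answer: 15067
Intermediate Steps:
v(L) = L + L**2 + 2*L**2*(3 + L) (v(L) = (L**2 + ((L + 3)*(L + L))*L) + L = (L**2 + ((3 + L)*(2*L))*L) + L = (L**2 + (2*L*(3 + L))*L) + L = (L**2 + 2*L**2*(3 + L)) + L = L + L**2 + 2*L**2*(3 + L))
(-32 + (-17 - 12))*(C(-5, 4) - v(4)) = (-32 + (-17 - 12))*(-3 - 4*(1 + 2*4**2 + 7*4)) = (-32 - 29)*(-3 - 4*(1 + 2*16 + 28)) = -61*(-3 - 4*(1 + 32 + 28)) = -61*(-3 - 4*61) = -61*(-3 - 1*244) = -61*(-3 - 244) = -61*(-247) = 15067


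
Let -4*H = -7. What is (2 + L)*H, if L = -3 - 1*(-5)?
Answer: 7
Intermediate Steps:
H = 7/4 (H = -¼*(-7) = 7/4 ≈ 1.7500)
L = 2 (L = -3 + 5 = 2)
(2 + L)*H = (2 + 2)*(7/4) = 4*(7/4) = 7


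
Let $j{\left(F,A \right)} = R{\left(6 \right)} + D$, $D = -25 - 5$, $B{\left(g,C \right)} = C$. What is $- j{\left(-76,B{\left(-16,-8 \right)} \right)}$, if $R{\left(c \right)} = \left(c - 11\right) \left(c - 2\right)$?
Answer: $50$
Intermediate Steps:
$R{\left(c \right)} = \left(-11 + c\right) \left(-2 + c\right)$
$D = -30$
$j{\left(F,A \right)} = -50$ ($j{\left(F,A \right)} = \left(22 + 6^{2} - 78\right) - 30 = \left(22 + 36 - 78\right) - 30 = -20 - 30 = -50$)
$- j{\left(-76,B{\left(-16,-8 \right)} \right)} = \left(-1\right) \left(-50\right) = 50$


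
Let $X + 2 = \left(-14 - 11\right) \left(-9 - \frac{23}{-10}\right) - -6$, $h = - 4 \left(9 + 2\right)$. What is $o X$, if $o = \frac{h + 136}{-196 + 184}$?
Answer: $- \frac{7889}{6} \approx -1314.8$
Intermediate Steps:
$h = -44$ ($h = \left(-4\right) 11 = -44$)
$o = - \frac{23}{3}$ ($o = \frac{-44 + 136}{-196 + 184} = \frac{92}{-12} = 92 \left(- \frac{1}{12}\right) = - \frac{23}{3} \approx -7.6667$)
$X = \frac{343}{2}$ ($X = -2 - \left(-6 - \left(-14 - 11\right) \left(-9 - \frac{23}{-10}\right)\right) = -2 - \left(-6 + 25 \left(-9 - - \frac{23}{10}\right)\right) = -2 - \left(-6 + 25 \left(-9 + \frac{23}{10}\right)\right) = -2 + \left(\left(-25\right) \left(- \frac{67}{10}\right) + 6\right) = -2 + \left(\frac{335}{2} + 6\right) = -2 + \frac{347}{2} = \frac{343}{2} \approx 171.5$)
$o X = \left(- \frac{23}{3}\right) \frac{343}{2} = - \frac{7889}{6}$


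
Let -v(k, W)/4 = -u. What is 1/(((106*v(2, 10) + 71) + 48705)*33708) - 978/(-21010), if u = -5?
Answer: 769040749577/16521008106240 ≈ 0.046549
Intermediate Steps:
v(k, W) = -20 (v(k, W) = -(-4)*(-5) = -4*5 = -20)
1/(((106*v(2, 10) + 71) + 48705)*33708) - 978/(-21010) = 1/(((106*(-20) + 71) + 48705)*33708) - 978/(-21010) = (1/33708)/((-2120 + 71) + 48705) - 978*(-1/21010) = (1/33708)/(-2049 + 48705) + 489/10505 = (1/33708)/46656 + 489/10505 = (1/46656)*(1/33708) + 489/10505 = 1/1572680448 + 489/10505 = 769040749577/16521008106240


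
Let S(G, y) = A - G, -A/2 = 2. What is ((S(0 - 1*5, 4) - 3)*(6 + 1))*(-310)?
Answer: 4340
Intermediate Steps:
A = -4 (A = -2*2 = -4)
S(G, y) = -4 - G
((S(0 - 1*5, 4) - 3)*(6 + 1))*(-310) = (((-4 - (0 - 1*5)) - 3)*(6 + 1))*(-310) = (((-4 - (0 - 5)) - 3)*7)*(-310) = (((-4 - 1*(-5)) - 3)*7)*(-310) = (((-4 + 5) - 3)*7)*(-310) = ((1 - 3)*7)*(-310) = -2*7*(-310) = -14*(-310) = 4340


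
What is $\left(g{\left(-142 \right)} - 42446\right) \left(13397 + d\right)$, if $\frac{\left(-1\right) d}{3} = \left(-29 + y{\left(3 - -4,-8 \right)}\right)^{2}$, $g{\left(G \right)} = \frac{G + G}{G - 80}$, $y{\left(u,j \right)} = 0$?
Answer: $- \frac{51231372136}{111} \approx -4.6154 \cdot 10^{8}$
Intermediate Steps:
$g{\left(G \right)} = \frac{2 G}{-80 + G}$
$d = -2523$ ($d = - 3 \left(-29 + 0\right)^{2} = - 3 \left(-29\right)^{2} = \left(-3\right) 841 = -2523$)
$\left(g{\left(-142 \right)} - 42446\right) \left(13397 + d\right) = \left(2 \left(-142\right) \frac{1}{-80 - 142} - 42446\right) \left(13397 - 2523\right) = \left(2 \left(-142\right) \frac{1}{-222} - 42446\right) 10874 = \left(2 \left(-142\right) \left(- \frac{1}{222}\right) - 42446\right) 10874 = \left(\frac{142}{111} - 42446\right) 10874 = \left(- \frac{4711364}{111}\right) 10874 = - \frac{51231372136}{111}$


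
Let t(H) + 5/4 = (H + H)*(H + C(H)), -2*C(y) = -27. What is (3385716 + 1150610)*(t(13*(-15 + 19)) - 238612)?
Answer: -2103052074415/2 ≈ -1.0515e+12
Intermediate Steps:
C(y) = 27/2 (C(y) = -1/2*(-27) = 27/2)
t(H) = -5/4 + 2*H*(27/2 + H) (t(H) = -5/4 + (H + H)*(H + 27/2) = -5/4 + (2*H)*(27/2 + H) = -5/4 + 2*H*(27/2 + H))
(3385716 + 1150610)*(t(13*(-15 + 19)) - 238612) = (3385716 + 1150610)*((-5/4 + 2*(13*(-15 + 19))**2 + 27*(13*(-15 + 19))) - 238612) = 4536326*((-5/4 + 2*(13*4)**2 + 27*(13*4)) - 238612) = 4536326*((-5/4 + 2*52**2 + 27*52) - 238612) = 4536326*((-5/4 + 2*2704 + 1404) - 238612) = 4536326*((-5/4 + 5408 + 1404) - 238612) = 4536326*(27243/4 - 238612) = 4536326*(-927205/4) = -2103052074415/2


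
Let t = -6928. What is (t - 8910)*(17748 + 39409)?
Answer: -905252566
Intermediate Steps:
(t - 8910)*(17748 + 39409) = (-6928 - 8910)*(17748 + 39409) = -15838*57157 = -905252566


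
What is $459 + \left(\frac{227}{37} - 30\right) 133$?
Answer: $- \frac{100456}{37} \approx -2715.0$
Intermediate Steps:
$459 + \left(\frac{227}{37} - 30\right) 133 = 459 - \frac{117439}{37} = - \frac{100456}{37}$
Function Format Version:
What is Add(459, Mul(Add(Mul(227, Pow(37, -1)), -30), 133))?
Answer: Rational(-100456, 37) ≈ -2715.0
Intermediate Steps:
Add(459, Mul(Add(Mul(227, Pow(37, -1)), -30), 133)) = Add(459, Mul(Add(Mul(227, Rational(1, 37)), -30), 133)) = Add(459, Mul(Add(Rational(227, 37), -30), 133)) = Add(459, Mul(Rational(-883, 37), 133)) = Add(459, Rational(-117439, 37)) = Rational(-100456, 37)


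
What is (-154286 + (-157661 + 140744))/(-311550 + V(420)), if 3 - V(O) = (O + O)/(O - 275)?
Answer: 4964887/9035031 ≈ 0.54951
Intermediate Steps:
V(O) = 3 - 2*O/(-275 + O) (V(O) = 3 - (O + O)/(O - 275) = 3 - 2*O/(-275 + O))
(-154286 + (-157661 + 140744))/(-311550 + V(420)) = (-154286 + (-157661 + 140744))/(-311550 + (-825 + 420)/(-275 + 420)) = (-154286 - 16917)/(-311550 - 405/145) = -171203/(-311550 + (1/145)*(-405)) = -171203/(-311550 - 81/29) = -171203/(-9035031/29) = -171203*(-29/9035031) = 4964887/9035031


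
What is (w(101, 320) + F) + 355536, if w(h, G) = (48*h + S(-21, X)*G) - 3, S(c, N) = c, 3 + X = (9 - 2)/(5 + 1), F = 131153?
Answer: 484814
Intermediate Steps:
X = -11/6 (X = -3 + (9 - 2)/(5 + 1) = -3 + 7/6 = -11/6 ≈ -1.8333)
w(h, G) = -3 - 21*G + 48*h (w(h, G) = (48*h - 21*G) - 3 = (-21*G + 48*h) - 3 = -3 - 21*G + 48*h)
(w(101, 320) + F) + 355536 = ((-3 - 21*320 + 48*101) + 131153) + 355536 = ((-3 - 6720 + 4848) + 131153) + 355536 = (-1875 + 131153) + 355536 = 129278 + 355536 = 484814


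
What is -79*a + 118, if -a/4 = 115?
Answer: 36458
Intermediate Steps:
a = -460 (a = -4*115 = -460)
-79*a + 118 = -79*(-460) + 118 = 36340 + 118 = 36458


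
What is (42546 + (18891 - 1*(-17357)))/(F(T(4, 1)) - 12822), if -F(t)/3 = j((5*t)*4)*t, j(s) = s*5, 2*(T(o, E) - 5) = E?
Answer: -78794/21897 ≈ -3.5984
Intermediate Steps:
T(o, E) = 5 + E/2
j(s) = 5*s
F(t) = -300*t² (F(t) = -3*5*((5*t)*4)*t = -3*5*(20*t)*t = -3*100*t*t = -300*t²)
(42546 + (18891 - 1*(-17357)))/(F(T(4, 1)) - 12822) = (42546 + (18891 - 1*(-17357)))/(-300*(5 + (½)*1)² - 12822) = (42546 + (18891 + 17357))/(-300*(5 + ½)² - 12822) = (42546 + 36248)/(-300*(11/2)² - 12822) = 78794/(-300*121/4 - 12822) = 78794/(-9075 - 12822) = 78794/(-21897) = 78794*(-1/21897) = -78794/21897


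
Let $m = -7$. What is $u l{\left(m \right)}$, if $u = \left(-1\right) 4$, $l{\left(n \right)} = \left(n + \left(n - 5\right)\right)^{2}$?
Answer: $-1444$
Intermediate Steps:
$l{\left(n \right)} = \left(-5 + 2 n\right)^{2}$ ($l{\left(n \right)} = \left(n + \left(n - 5\right)\right)^{2} = \left(n + \left(-5 + n\right)\right)^{2} = \left(-5 + 2 n\right)^{2}$)
$u = -4$
$u l{\left(m \right)} = - 4 \left(-5 + 2 \left(-7\right)\right)^{2} = - 4 \left(-5 - 14\right)^{2} = - 4 \left(-19\right)^{2} = \left(-4\right) 361 = -1444$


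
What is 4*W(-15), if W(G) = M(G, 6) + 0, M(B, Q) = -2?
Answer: -8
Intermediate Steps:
W(G) = -2 (W(G) = -2 + 0 = -2)
4*W(-15) = 4*(-2) = -8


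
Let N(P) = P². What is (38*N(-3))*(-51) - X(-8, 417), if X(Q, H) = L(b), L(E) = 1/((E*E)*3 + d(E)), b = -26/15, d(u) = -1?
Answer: -10482717/601 ≈ -17442.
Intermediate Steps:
b = -26/15 (b = -26*1/15 = -26/15 ≈ -1.7333)
L(E) = 1/(-1 + 3*E²) (L(E) = 1/((E*E)*3 - 1) = 1/(E²*3 - 1) = 1/(3*E² - 1) = 1/(-1 + 3*E²))
X(Q, H) = 75/601 (X(Q, H) = 1/(-1 + 3*(-26/15)²) = 1/(-1 + 3*(676/225)) = 1/(-1 + 676/75) = 1/(601/75) = 75/601)
(38*N(-3))*(-51) - X(-8, 417) = (38*(-3)²)*(-51) - 1*75/601 = (38*9)*(-51) - 75/601 = 342*(-51) - 75/601 = -17442 - 75/601 = -10482717/601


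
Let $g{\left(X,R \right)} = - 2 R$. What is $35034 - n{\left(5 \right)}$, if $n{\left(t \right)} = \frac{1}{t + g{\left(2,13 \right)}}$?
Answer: $\frac{735715}{21} \approx 35034.0$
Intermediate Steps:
$n{\left(t \right)} = \frac{1}{-26 + t}$ ($n{\left(t \right)} = \frac{1}{t - 26} = \frac{1}{-26 + t}$)
$35034 - n{\left(5 \right)} = 35034 - \frac{1}{-26 + 5} = 35034 - \frac{1}{-21} = 35034 - - \frac{1}{21} = 35034 + \frac{1}{21} = \frac{735715}{21}$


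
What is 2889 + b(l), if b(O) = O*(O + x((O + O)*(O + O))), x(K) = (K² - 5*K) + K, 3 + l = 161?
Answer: 1575389795149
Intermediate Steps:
l = 158 (l = -3 + 161 = 158)
x(K) = K² - 4*K
b(O) = O*(O + 4*O²*(-4 + 4*O²)) (b(O) = O*(O + ((O + O)*(O + O))*(-4 + (O + O)*(O + O))) = O*(O + ((2*O)*(2*O))*(-4 + (2*O)*(2*O))) = O*(O + (4*O²)*(-4 + 4*O²)) = O*(O + 4*O²*(-4 + 4*O²)))
2889 + b(l) = 2889 + 158²*(1 + 16*158*(-1 + 158²)) = 2889 + 24964*(1 + 16*158*(-1 + 24964)) = 2889 + 24964*(1 + 16*158*24963) = 2889 + 24964*(1 + 63106464) = 2889 + 24964*63106465 = 2889 + 1575389792260 = 1575389795149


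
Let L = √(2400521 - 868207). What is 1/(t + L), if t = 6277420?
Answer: 3138710/19703000162043 - √1532314/39406000324086 ≈ 1.5927e-7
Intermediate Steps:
L = √1532314 ≈ 1237.9
1/(t + L) = 1/(6277420 + √1532314)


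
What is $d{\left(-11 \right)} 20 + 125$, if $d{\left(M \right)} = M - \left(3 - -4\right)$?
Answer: $-235$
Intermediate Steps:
$d{\left(M \right)} = -7 + M$ ($d{\left(M \right)} = M - \left(3 + 4\right) = M - 7 = -7 + M$)
$d{\left(-11 \right)} 20 + 125 = \left(-7 - 11\right) 20 + 125 = \left(-18\right) 20 + 125 = -360 + 125 = -235$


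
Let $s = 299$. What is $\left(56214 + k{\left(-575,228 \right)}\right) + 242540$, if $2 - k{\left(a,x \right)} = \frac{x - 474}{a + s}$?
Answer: $\frac{13742735}{46} \approx 2.9876 \cdot 10^{5}$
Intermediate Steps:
$k{\left(a,x \right)} = 2 - \frac{-474 + x}{299 + a}$ ($k{\left(a,x \right)} = 2 - \frac{x - 474}{a + 299} = 2 - \frac{-474 + x}{299 + a}$)
$\left(56214 + k{\left(-575,228 \right)}\right) + 242540 = \left(56214 + \frac{1072 - 228 + 2 \left(-575\right)}{299 - 575}\right) + 242540 = \left(56214 + \frac{1072 - 228 - 1150}{-276}\right) + 242540 = \left(56214 - - \frac{51}{46}\right) + 242540 = \left(56214 + \frac{51}{46}\right) + 242540 = \frac{2585895}{46} + 242540 = \frac{13742735}{46}$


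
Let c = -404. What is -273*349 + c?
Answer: -95681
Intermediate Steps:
-273*349 + c = -273*349 - 404 = -95277 - 404 = -95681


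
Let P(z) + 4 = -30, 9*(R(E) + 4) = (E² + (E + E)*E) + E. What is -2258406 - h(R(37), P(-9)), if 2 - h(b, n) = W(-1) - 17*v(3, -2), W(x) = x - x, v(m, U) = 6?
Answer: -2258510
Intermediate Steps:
W(x) = 0
R(E) = -4 + E²/3 + E/9 (R(E) = -4 + ((E² + (E + E)*E) + E)/9 = -4 + ((E² + (2*E)*E) + E)/9 = -4 + ((E² + 2*E²) + E)/9 = -4 + (3*E² + E)/9 = -4 + (E + 3*E²)/9 = -4 + (E²/3 + E/9) = -4 + E²/3 + E/9)
P(z) = -34 (P(z) = -4 - 30 = -34)
h(b, n) = 104 (h(b, n) = 2 - (0 - 17*6) = 2 - (0 - 102) = 2 - 1*(-102) = 2 + 102 = 104)
-2258406 - h(R(37), P(-9)) = -2258406 - 1*104 = -2258406 - 104 = -2258510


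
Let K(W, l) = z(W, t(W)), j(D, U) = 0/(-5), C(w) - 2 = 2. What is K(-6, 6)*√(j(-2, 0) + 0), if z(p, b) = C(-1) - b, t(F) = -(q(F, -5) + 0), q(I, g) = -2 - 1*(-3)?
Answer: 0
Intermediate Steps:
C(w) = 4 (C(w) = 2 + 2 = 4)
q(I, g) = 1 (q(I, g) = -2 + 3 = 1)
t(F) = -1 (t(F) = -(1 + 0) = -1*1 = -1)
j(D, U) = 0 (j(D, U) = 0*(-⅕) = 0)
z(p, b) = 4 - b
K(W, l) = 5 (K(W, l) = 4 - 1*(-1) = 4 + 1 = 5)
K(-6, 6)*√(j(-2, 0) + 0) = 5*√(0 + 0) = 5*√0 = 5*0 = 0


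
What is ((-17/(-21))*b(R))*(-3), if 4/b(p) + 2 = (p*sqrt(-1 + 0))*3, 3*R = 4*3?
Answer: 34/259 + 204*I/259 ≈ 0.13127 + 0.78764*I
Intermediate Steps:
R = 4 (R = (4*3)/3 = (1/3)*12 = 4)
b(p) = 4/(-2 + 3*I*p) (b(p) = 4/(-2 + (p*sqrt(-1 + 0))*3) = 4/(-2 + (p*sqrt(-1))*3) = 4/(-2 + (p*I)*3) = 4/(-2 + (I*p)*3) = 4/(-2 + 3*I*p))
((-17/(-21))*b(R))*(-3) = ((-17/(-21))*(4/(-2 + 3*I*4)))*(-3) = ((-17*(-1/21))*(4/(-2 + 12*I)))*(-3) = (17*(4*((-2 - 12*I)/148))/21)*(-3) = (17*((-2 - 12*I)/37)/21)*(-3) = (17*(-2 - 12*I)/777)*(-3) = -17*(-2 - 12*I)/259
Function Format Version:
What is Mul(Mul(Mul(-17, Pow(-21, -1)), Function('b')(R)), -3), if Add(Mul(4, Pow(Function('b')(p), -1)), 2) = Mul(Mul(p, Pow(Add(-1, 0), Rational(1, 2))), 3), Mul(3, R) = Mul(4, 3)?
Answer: Add(Rational(34, 259), Mul(Rational(204, 259), I)) ≈ Add(0.13127, Mul(0.78764, I))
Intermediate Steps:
R = 4 (R = Mul(Rational(1, 3), Mul(4, 3)) = Mul(Rational(1, 3), 12) = 4)
Function('b')(p) = Mul(4, Pow(Add(-2, Mul(3, I, p)), -1)) (Function('b')(p) = Mul(4, Pow(Add(-2, Mul(Mul(p, Pow(Add(-1, 0), Rational(1, 2))), 3)), -1)) = Mul(4, Pow(Add(-2, Mul(Mul(p, Pow(-1, Rational(1, 2))), 3)), -1)) = Mul(4, Pow(Add(-2, Mul(Mul(p, I), 3)), -1)) = Mul(4, Pow(Add(-2, Mul(Mul(I, p), 3)), -1)) = Mul(4, Pow(Add(-2, Mul(3, I, p)), -1)))
Mul(Mul(Mul(-17, Pow(-21, -1)), Function('b')(R)), -3) = Mul(Mul(Mul(-17, Pow(-21, -1)), Mul(4, Pow(Add(-2, Mul(3, I, 4)), -1))), -3) = Mul(Mul(Mul(-17, Rational(-1, 21)), Mul(4, Pow(Add(-2, Mul(12, I)), -1))), -3) = Mul(Mul(Rational(17, 21), Mul(4, Mul(Rational(1, 148), Add(-2, Mul(-12, I))))), -3) = Mul(Mul(Rational(17, 21), Mul(Rational(1, 37), Add(-2, Mul(-12, I)))), -3) = Mul(Mul(Rational(17, 777), Add(-2, Mul(-12, I))), -3) = Mul(Rational(-17, 259), Add(-2, Mul(-12, I)))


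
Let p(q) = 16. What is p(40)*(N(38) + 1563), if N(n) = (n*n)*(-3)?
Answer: -44304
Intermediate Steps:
N(n) = -3*n² (N(n) = n²*(-3) = -3*n²)
p(40)*(N(38) + 1563) = 16*(-3*38² + 1563) = 16*(-3*1444 + 1563) = 16*(-4332 + 1563) = 16*(-2769) = -44304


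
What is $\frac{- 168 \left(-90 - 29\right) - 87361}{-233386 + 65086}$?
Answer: $\frac{67369}{168300} \approx 0.40029$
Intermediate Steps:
$\frac{- 168 \left(-90 - 29\right) - 87361}{-233386 + 65086} = \frac{\left(-168\right) \left(-119\right) - 87361}{-168300} = \left(19992 - 87361\right) \left(- \frac{1}{168300}\right) = \left(-67369\right) \left(- \frac{1}{168300}\right) = \frac{67369}{168300}$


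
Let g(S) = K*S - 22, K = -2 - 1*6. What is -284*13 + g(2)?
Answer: -3730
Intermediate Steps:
K = -8 (K = -2 - 6 = -8)
g(S) = -22 - 8*S (g(S) = -8*S - 22 = -22 - 8*S)
-284*13 + g(2) = -284*13 + (-22 - 8*2) = -3692 + (-22 - 16) = -3692 - 38 = -3730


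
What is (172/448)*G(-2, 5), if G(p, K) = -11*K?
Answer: -2365/112 ≈ -21.116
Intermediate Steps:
(172/448)*G(-2, 5) = (172/448)*(-11*5) = (172*(1/448))*(-55) = (43/112)*(-55) = -2365/112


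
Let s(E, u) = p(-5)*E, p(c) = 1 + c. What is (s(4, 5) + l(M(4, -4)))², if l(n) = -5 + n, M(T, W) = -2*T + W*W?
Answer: 169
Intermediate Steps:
M(T, W) = W² - 2*T (M(T, W) = -2*T + W² = W² - 2*T)
s(E, u) = -4*E (s(E, u) = (1 - 5)*E = -4*E)
(s(4, 5) + l(M(4, -4)))² = (-4*4 + (-5 + ((-4)² - 2*4)))² = (-16 + (-5 + (16 - 8)))² = (-16 + (-5 + 8))² = (-16 + 3)² = (-13)² = 169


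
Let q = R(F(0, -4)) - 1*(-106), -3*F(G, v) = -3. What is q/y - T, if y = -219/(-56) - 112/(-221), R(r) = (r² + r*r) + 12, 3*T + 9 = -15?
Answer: 1922488/54671 ≈ 35.165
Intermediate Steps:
T = -8 (T = -3 + (⅓)*(-15) = -3 - 5 = -8)
F(G, v) = 1 (F(G, v) = -⅓*(-3) = 1)
R(r) = 12 + 2*r² (R(r) = (r² + r²) + 12 = 2*r² + 12 = 12 + 2*r²)
y = 54671/12376 (y = -219*(-1/56) - 112*(-1/221) = 219/56 + 112/221 = 54671/12376 ≈ 4.4175)
q = 120 (q = (12 + 2*1²) - 1*(-106) = (12 + 2*1) + 106 = (12 + 2) + 106 = 14 + 106 = 120)
q/y - T = 120/(54671/12376) - 1*(-8) = 120*(12376/54671) + 8 = 1485120/54671 + 8 = 1922488/54671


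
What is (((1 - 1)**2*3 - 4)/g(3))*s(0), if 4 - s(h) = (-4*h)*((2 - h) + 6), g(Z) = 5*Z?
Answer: -16/15 ≈ -1.0667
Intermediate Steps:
s(h) = 4 + 4*h*(8 - h) (s(h) = 4 - (-4*h)*((2 - h) + 6) = 4 - (-4*h)*(8 - h) = 4 - (-4)*h*(8 - h) = 4 + 4*h*(8 - h))
(((1 - 1)**2*3 - 4)/g(3))*s(0) = (((1 - 1)**2*3 - 4)/((5*3)))*(4 - 4*0**2 + 32*0) = ((0**2*3 - 4)/15)*(4 - 4*0 + 0) = ((0*3 - 4)/15)*(4 + 0 + 0) = ((0 - 4)/15)*4 = ((1/15)*(-4))*4 = -4/15*4 = -16/15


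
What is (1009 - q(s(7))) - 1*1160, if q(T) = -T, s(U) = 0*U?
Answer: -151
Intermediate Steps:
s(U) = 0
(1009 - q(s(7))) - 1*1160 = (1009 - (-1)*0) - 1*1160 = (1009 - 1*0) - 1160 = (1009 + 0) - 1160 = 1009 - 1160 = -151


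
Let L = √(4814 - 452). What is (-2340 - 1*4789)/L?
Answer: -7129*√4362/4362 ≈ -107.94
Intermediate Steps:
L = √4362 ≈ 66.045
(-2340 - 1*4789)/L = (-2340 - 1*4789)/(√4362) = (-2340 - 4789)*(√4362/4362) = -7129*√4362/4362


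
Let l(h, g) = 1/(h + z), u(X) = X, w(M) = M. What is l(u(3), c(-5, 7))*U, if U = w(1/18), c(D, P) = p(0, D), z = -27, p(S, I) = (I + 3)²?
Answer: -1/432 ≈ -0.0023148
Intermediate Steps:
p(S, I) = (3 + I)²
c(D, P) = (3 + D)²
l(h, g) = 1/(-27 + h) (l(h, g) = 1/(h - 27) = 1/(-27 + h))
U = 1/18 ≈ 0.055556
l(u(3), c(-5, 7))*U = (1/18)/(-27 + 3) = (1/18)/(-24) = -1/24*1/18 = -1/432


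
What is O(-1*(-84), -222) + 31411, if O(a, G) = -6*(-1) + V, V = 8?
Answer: 31425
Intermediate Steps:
O(a, G) = 14 (O(a, G) = -6*(-1) + 8 = 6 + 8 = 14)
O(-1*(-84), -222) + 31411 = 14 + 31411 = 31425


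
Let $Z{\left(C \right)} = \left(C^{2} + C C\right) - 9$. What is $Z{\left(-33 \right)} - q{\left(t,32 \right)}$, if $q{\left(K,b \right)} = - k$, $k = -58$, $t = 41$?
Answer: $2111$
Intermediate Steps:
$q{\left(K,b \right)} = 58$ ($q{\left(K,b \right)} = \left(-1\right) \left(-58\right) = 58$)
$Z{\left(C \right)} = -9 + 2 C^{2}$ ($Z{\left(C \right)} = \left(C^{2} + C^{2}\right) - 9 = 2 C^{2} - 9 = -9 + 2 C^{2}$)
$Z{\left(-33 \right)} - q{\left(t,32 \right)} = \left(-9 + 2 \left(-33\right)^{2}\right) - 58 = \left(-9 + 2 \cdot 1089\right) - 58 = \left(-9 + 2178\right) - 58 = 2169 - 58 = 2111$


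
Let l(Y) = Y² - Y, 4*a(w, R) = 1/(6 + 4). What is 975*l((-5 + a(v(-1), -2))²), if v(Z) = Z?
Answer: 58690226439/102400 ≈ 5.7315e+5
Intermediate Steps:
a(w, R) = 1/40 (a(w, R) = 1/(4*(6 + 4)) = (¼)/10 = (¼)*(⅒) = 1/40)
975*l((-5 + a(v(-1), -2))²) = 975*((-5 + 1/40)²*(-1 + (-5 + 1/40)²)) = 975*((-199/40)²*(-1 + (-199/40)²)) = 975*(39601*(-1 + 39601/1600)/1600) = 975*((39601/1600)*(38001/1600)) = 975*(1504877601/2560000) = 58690226439/102400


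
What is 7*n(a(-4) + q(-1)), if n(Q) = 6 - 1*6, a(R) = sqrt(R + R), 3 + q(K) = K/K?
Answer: 0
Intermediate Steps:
q(K) = -2 (q(K) = -3 + K/K = -3 + 1 = -2)
a(R) = sqrt(2)*sqrt(R) (a(R) = sqrt(2*R) = sqrt(2)*sqrt(R))
n(Q) = 0 (n(Q) = 6 - 6 = 0)
7*n(a(-4) + q(-1)) = 7*0 = 0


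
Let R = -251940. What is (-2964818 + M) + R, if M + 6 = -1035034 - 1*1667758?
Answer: -5919556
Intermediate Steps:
M = -2702798 (M = -6 + (-1035034 - 1*1667758) = -6 + (-1035034 - 1667758) = -6 - 2702792 = -2702798)
(-2964818 + M) + R = (-2964818 - 2702798) - 251940 = -5667616 - 251940 = -5919556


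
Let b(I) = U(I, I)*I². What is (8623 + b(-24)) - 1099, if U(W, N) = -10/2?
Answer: 4644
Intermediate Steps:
U(W, N) = -5 (U(W, N) = -10*½ = -5)
b(I) = -5*I²
(8623 + b(-24)) - 1099 = (8623 - 5*(-24)²) - 1099 = (8623 - 5*576) - 1099 = (8623 - 2880) - 1099 = 5743 - 1099 = 4644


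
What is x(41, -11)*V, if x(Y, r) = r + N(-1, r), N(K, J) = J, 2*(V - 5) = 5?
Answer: -165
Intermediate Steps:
V = 15/2 (V = 5 + (1/2)*5 = 5 + 5/2 = 15/2 ≈ 7.5000)
x(Y, r) = 2*r (x(Y, r) = r + r = 2*r)
x(41, -11)*V = (2*(-11))*(15/2) = -22*15/2 = -165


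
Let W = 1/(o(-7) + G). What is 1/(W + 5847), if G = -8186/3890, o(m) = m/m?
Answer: 2148/12557411 ≈ 0.00017105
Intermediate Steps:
o(m) = 1
G = -4093/1945 (G = -8186*1/3890 = -4093/1945 ≈ -2.1044)
W = -1945/2148 (W = 1/(1 - 4093/1945) = 1/(-2148/1945) = -1945/2148 ≈ -0.90549)
1/(W + 5847) = 1/(-1945/2148 + 5847) = 1/(12557411/2148) = 2148/12557411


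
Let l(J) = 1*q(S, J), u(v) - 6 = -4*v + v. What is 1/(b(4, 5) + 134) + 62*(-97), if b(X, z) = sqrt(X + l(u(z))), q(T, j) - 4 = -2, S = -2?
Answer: -53975583/8975 - sqrt(6)/17950 ≈ -6014.0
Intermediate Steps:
q(T, j) = 2 (q(T, j) = 4 - 2 = 2)
u(v) = 6 - 3*v (u(v) = 6 + (-4*v + v) = 6 - 3*v)
l(J) = 2 (l(J) = 1*2 = 2)
b(X, z) = sqrt(2 + X) (b(X, z) = sqrt(X + 2) = sqrt(2 + X))
1/(b(4, 5) + 134) + 62*(-97) = 1/(sqrt(2 + 4) + 134) + 62*(-97) = 1/(sqrt(6) + 134) - 6014 = 1/(134 + sqrt(6)) - 6014 = -6014 + 1/(134 + sqrt(6))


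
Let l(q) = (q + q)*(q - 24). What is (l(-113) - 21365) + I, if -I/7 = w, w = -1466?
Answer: 19859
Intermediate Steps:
I = 10262 (I = -7*(-1466) = 10262)
l(q) = 2*q*(-24 + q) (l(q) = (2*q)*(-24 + q) = 2*q*(-24 + q))
(l(-113) - 21365) + I = (2*(-113)*(-24 - 113) - 21365) + 10262 = (2*(-113)*(-137) - 21365) + 10262 = (30962 - 21365) + 10262 = 9597 + 10262 = 19859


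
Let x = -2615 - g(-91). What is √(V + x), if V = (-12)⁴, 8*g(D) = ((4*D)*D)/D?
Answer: 3*√8074/2 ≈ 134.78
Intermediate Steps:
g(D) = D/2 (g(D) = (((4*D)*D)/D)/8 = ((4*D²)/D)/8 = (4*D)/8 = D/2)
V = 20736
x = -5139/2 (x = -2615 - (-91)/2 = -2615 - 1*(-91/2) = -2615 + 91/2 = -5139/2 ≈ -2569.5)
√(V + x) = √(20736 - 5139/2) = √(36333/2) = 3*√8074/2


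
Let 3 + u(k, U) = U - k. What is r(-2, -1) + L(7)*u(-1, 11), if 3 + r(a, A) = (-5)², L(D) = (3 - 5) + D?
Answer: 67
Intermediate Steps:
u(k, U) = -3 + U - k (u(k, U) = -3 + (U - k) = -3 + U - k)
L(D) = -2 + D
r(a, A) = 22 (r(a, A) = -3 + (-5)² = -3 + 25 = 22)
r(-2, -1) + L(7)*u(-1, 11) = 22 + (-2 + 7)*(-3 + 11 - 1*(-1)) = 22 + 5*(-3 + 11 + 1) = 22 + 5*9 = 22 + 45 = 67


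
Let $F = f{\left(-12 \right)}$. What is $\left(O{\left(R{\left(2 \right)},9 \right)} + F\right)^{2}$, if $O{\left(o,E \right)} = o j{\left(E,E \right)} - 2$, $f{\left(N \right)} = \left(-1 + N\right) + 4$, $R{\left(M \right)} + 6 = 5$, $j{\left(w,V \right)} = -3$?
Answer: $64$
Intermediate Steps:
$R{\left(M \right)} = -1$ ($R{\left(M \right)} = -6 + 5 = -1$)
$f{\left(N \right)} = 3 + N$
$O{\left(o,E \right)} = -2 - 3 o$ ($O{\left(o,E \right)} = o \left(-3\right) - 2 = - 3 o - 2 = -2 - 3 o$)
$F = -9$ ($F = 3 - 12 = -9$)
$\left(O{\left(R{\left(2 \right)},9 \right)} + F\right)^{2} = \left(\left(-2 - -3\right) - 9\right)^{2} = \left(\left(-2 + 3\right) - 9\right)^{2} = \left(1 - 9\right)^{2} = \left(-8\right)^{2} = 64$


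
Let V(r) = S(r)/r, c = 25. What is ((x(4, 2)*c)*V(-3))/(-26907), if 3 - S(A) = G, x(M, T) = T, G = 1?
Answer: 100/80721 ≈ 0.0012388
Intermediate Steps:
S(A) = 2 (S(A) = 3 - 1*1 = 3 - 1 = 2)
V(r) = 2/r
((x(4, 2)*c)*V(-3))/(-26907) = ((2*25)*(2/(-3)))/(-26907) = (50*(2*(-⅓)))*(-1/26907) = (50*(-⅔))*(-1/26907) = -100/3*(-1/26907) = 100/80721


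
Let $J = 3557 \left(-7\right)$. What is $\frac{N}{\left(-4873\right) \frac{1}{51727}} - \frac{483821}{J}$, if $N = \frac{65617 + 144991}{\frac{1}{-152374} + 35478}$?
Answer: $- \frac{2198963606596964421}{50455087308827509} \approx -43.583$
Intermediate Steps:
$N = \frac{32091183392}{5405924771}$ ($N = \frac{210608}{- \frac{1}{152374} + 35478} = \frac{210608}{\frac{5405924771}{152374}} = 210608 \cdot \frac{152374}{5405924771} = \frac{32091183392}{5405924771} \approx 5.9363$)
$J = -24899$
$\frac{N}{\left(-4873\right) \frac{1}{51727}} - \frac{483821}{J} = \frac{32091183392}{5405924771 \left(- \frac{4873}{51727}\right)} - \frac{483821}{-24899} = \frac{32091183392}{5405924771 \left(\left(-4873\right) \frac{1}{51727}\right)} - - \frac{483821}{24899} = \frac{32091183392}{5405924771 \left(- \frac{4873}{51727}\right)} + \frac{483821}{24899} = \frac{32091183392}{5405924771} \left(- \frac{51727}{4873}\right) + \frac{483821}{24899} = - \frac{127690818716768}{2026390108391} + \frac{483821}{24899} = - \frac{2198963606596964421}{50455087308827509}$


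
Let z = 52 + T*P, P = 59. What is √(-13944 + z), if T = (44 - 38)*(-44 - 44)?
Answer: 2*I*√11261 ≈ 212.24*I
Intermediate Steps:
T = -528 (T = 6*(-88) = -528)
z = -31100 (z = 52 - 528*59 = 52 - 31152 = -31100)
√(-13944 + z) = √(-13944 - 31100) = √(-45044) = 2*I*√11261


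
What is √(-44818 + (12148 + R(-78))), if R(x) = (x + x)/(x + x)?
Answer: I*√32669 ≈ 180.75*I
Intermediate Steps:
R(x) = 1 (R(x) = (2*x)/((2*x)) = (2*x)*(1/(2*x)) = 1)
√(-44818 + (12148 + R(-78))) = √(-44818 + (12148 + 1)) = √(-44818 + 12149) = √(-32669) = I*√32669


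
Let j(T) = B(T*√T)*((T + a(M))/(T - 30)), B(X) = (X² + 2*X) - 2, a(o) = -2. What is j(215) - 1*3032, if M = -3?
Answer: 2116312529/185 + 18318*√215/37 ≈ 1.1447e+7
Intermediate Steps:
B(X) = -2 + X² + 2*X
j(T) = (-2 + T)*(-2 + T³ + 2*T^(3/2))/(-30 + T) (j(T) = (-2 + (T*√T)² + 2*(T*√T))*((T - 2)/(T - 30)) = (-2 + (T^(3/2))² + 2*T^(3/2))*((-2 + T)/(-30 + T)) = (-2 + T³ + 2*T^(3/2))*((-2 + T)/(-30 + T)) = (-2 + T)*(-2 + T³ + 2*T^(3/2))/(-30 + T))
j(215) - 1*3032 = (-2 + 215)*(-2 + 215³ + 2*215^(3/2))/(-30 + 215) - 1*3032 = 213*(-2 + 9938375 + 2*(215*√215))/185 - 3032 = (1/185)*213*(-2 + 9938375 + 430*√215) - 3032 = (1/185)*213*(9938373 + 430*√215) - 3032 = (2116873449/185 + 18318*√215/37) - 3032 = 2116312529/185 + 18318*√215/37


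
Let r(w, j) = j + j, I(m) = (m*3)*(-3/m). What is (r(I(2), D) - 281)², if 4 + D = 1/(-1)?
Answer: 84681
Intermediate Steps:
I(m) = -9 (I(m) = (3*m)*(-3/m) = -9)
D = -5 (D = -4 + 1/(-1) = -4 - 1 = -5)
r(w, j) = 2*j
(r(I(2), D) - 281)² = (2*(-5) - 281)² = (-10 - 281)² = (-291)² = 84681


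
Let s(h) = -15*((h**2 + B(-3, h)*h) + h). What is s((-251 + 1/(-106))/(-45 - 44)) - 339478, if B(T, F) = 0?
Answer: -30228046997473/89000356 ≈ -3.3964e+5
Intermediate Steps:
s(h) = -15*h - 15*h**2 (s(h) = -15*((h**2 + 0*h) + h) = -15*((h**2 + 0) + h) = -15*(h**2 + h) = -15*(h + h**2) = -15*h - 15*h**2)
s((-251 + 1/(-106))/(-45 - 44)) - 339478 = -15*(-251 + 1/(-106))/(-45 - 44)*(1 + (-251 + 1/(-106))/(-45 - 44)) - 339478 = -15*(-251 - 1/106)/(-89)*(1 + (-251 - 1/106)/(-89)) - 339478 = -15*(-26607/106*(-1/89))*(1 - 26607/106*(-1/89)) - 339478 = -15*26607/9434*(1 + 26607/9434) - 339478 = -15*26607/9434*36041/9434 - 339478 = -14384143305/89000356 - 339478 = -30228046997473/89000356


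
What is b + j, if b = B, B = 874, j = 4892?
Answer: 5766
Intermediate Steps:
b = 874
b + j = 874 + 4892 = 5766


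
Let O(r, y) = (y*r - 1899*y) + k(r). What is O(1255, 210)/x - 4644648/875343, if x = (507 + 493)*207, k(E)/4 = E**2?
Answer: 73915415183/3019933350 ≈ 24.476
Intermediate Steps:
k(E) = 4*E**2
x = 207000 (x = 1000*207 = 207000)
O(r, y) = -1899*y + 4*r**2 + r*y (O(r, y) = (y*r - 1899*y) + 4*r**2 = (r*y - 1899*y) + 4*r**2 = (-1899*y + r*y) + 4*r**2 = -1899*y + 4*r**2 + r*y)
O(1255, 210)/x - 4644648/875343 = (-1899*210 + 4*1255**2 + 1255*210)/207000 - 4644648/875343 = (-398790 + 4*1575025 + 263550)*(1/207000) - 4644648*1/875343 = (-398790 + 6300100 + 263550)*(1/207000) - 1548216/291781 = 6164860*(1/207000) - 1548216/291781 = 308243/10350 - 1548216/291781 = 73915415183/3019933350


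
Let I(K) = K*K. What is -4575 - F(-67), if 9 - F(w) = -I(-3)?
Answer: -4593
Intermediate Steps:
I(K) = K²
F(w) = 18 (F(w) = 9 - (-1)*(-3)² = 9 - (-1)*9 = 9 - 1*(-9) = 9 + 9 = 18)
-4575 - F(-67) = -4575 - 1*18 = -4575 - 18 = -4593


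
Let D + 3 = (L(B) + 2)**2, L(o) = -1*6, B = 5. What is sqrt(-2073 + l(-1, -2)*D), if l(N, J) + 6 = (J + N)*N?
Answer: 8*I*sqrt(33) ≈ 45.956*I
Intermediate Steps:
L(o) = -6
l(N, J) = -6 + N*(J + N) (l(N, J) = -6 + (J + N)*N = -6 + N*(J + N))
D = 13 (D = -3 + (-6 + 2)**2 = -3 + (-4)**2 = -3 + 16 = 13)
sqrt(-2073 + l(-1, -2)*D) = sqrt(-2073 + (-6 + (-1)**2 - 2*(-1))*13) = sqrt(-2073 + (-6 + 1 + 2)*13) = sqrt(-2073 - 3*13) = sqrt(-2073 - 39) = sqrt(-2112) = 8*I*sqrt(33)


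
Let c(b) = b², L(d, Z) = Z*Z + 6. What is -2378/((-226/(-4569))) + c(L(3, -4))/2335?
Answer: -12684928543/263855 ≈ -48075.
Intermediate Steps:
L(d, Z) = 6 + Z² (L(d, Z) = Z² + 6 = 6 + Z²)
-2378/((-226/(-4569))) + c(L(3, -4))/2335 = -2378/((-226/(-4569))) + (6 + (-4)²)²/2335 = -2378/((-226*(-1/4569))) + (6 + 16)²*(1/2335) = -2378/226/4569 + 22²*(1/2335) = -2378*4569/226 + 484*(1/2335) = -5432541/113 + 484/2335 = -12684928543/263855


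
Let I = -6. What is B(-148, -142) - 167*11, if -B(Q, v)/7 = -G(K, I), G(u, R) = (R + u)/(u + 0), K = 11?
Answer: -20172/11 ≈ -1833.8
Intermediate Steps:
G(u, R) = (R + u)/u
B(Q, v) = 35/11 (B(Q, v) = -(-7)*(-6 + 11)/11 = -(-7)*(1/11)*5 = -(-7)*5/11 = -7*(-5/11) = 35/11)
B(-148, -142) - 167*11 = 35/11 - 167*11 = 35/11 - 1*1837 = 35/11 - 1837 = -20172/11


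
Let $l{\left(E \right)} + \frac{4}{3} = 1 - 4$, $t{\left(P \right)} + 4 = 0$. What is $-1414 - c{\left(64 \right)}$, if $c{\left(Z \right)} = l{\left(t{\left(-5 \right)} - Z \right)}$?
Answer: $- \frac{4229}{3} \approx -1409.7$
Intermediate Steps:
$t{\left(P \right)} = -4$ ($t{\left(P \right)} = -4 + 0 = -4$)
$l{\left(E \right)} = - \frac{13}{3}$ ($l{\left(E \right)} = - \frac{4}{3} + \left(1 - 4\right) = - \frac{4}{3} - 3 = - \frac{13}{3}$)
$c{\left(Z \right)} = - \frac{13}{3}$
$-1414 - c{\left(64 \right)} = -1414 - - \frac{13}{3} = -1414 + \frac{13}{3} = - \frac{4229}{3}$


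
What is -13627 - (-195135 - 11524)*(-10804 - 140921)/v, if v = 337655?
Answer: -7191312292/67531 ≈ -1.0649e+5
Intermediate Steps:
-13627 - (-195135 - 11524)*(-10804 - 140921)/v = -13627 - (-195135 - 11524)*(-10804 - 140921)/337655 = -13627 - (-206659*(-151725))/337655 = -13627 - 31355336775/337655 = -13627 - 1*6271067355/67531 = -13627 - 6271067355/67531 = -7191312292/67531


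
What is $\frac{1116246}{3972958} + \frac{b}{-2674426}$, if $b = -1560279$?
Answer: $\frac{4592120130039}{5312691086054} \approx 0.86437$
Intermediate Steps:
$\frac{1116246}{3972958} + \frac{b}{-2674426} = \frac{1116246}{3972958} - \frac{1560279}{-2674426} = 1116246 \cdot \frac{1}{3972958} - - \frac{1560279}{2674426} = \frac{558123}{1986479} + \frac{1560279}{2674426} = \frac{4592120130039}{5312691086054}$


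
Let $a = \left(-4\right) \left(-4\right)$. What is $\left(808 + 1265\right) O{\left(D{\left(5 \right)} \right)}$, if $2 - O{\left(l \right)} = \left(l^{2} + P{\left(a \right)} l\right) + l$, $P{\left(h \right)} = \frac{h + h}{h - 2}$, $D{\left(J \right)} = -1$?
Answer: $\frac{62190}{7} \approx 8884.3$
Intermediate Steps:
$a = 16$
$P{\left(h \right)} = \frac{2 h}{-2 + h}$
$O{\left(l \right)} = 2 - l^{2} - \frac{23 l}{7}$ ($O{\left(l \right)} = 2 - \left(\left(l^{2} + 2 \cdot 16 \frac{1}{-2 + 16} l\right) + l\right) = 2 - \left(\left(l^{2} + 2 \cdot 16 \cdot \frac{1}{14} l\right) + l\right) = 2 - \left(\left(l^{2} + \frac{16 l}{7}\right) + l\right) = 2 - \left(l^{2} + \frac{23 l}{7}\right) = 2 - l^{2} - \frac{23 l}{7}$)
$\left(808 + 1265\right) O{\left(D{\left(5 \right)} \right)} = \left(808 + 1265\right) \left(2 - \left(-1\right)^{2} - - \frac{23}{7}\right) = 2073 \left(2 - 1 + \frac{23}{7}\right) = 2073 \cdot \frac{30}{7} = \frac{62190}{7}$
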